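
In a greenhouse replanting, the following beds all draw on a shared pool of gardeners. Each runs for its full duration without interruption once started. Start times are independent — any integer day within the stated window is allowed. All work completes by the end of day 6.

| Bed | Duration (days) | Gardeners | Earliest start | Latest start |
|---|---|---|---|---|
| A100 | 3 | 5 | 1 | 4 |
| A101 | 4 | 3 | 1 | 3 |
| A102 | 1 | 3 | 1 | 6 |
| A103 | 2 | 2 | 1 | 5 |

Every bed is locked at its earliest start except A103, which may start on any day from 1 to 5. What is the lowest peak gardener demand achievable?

A103@1: d1:13  d2:10  d3:8  d4:3  d5:0  d6:0 → peak 13
A103@2: d1:11  d2:10  d3:10  d4:3  d5:0  d6:0 → peak 11
A103@3: d1:11  d2:8  d3:10  d4:5  d5:0  d6:0 → peak 11
A103@4: d1:11  d2:8  d3:8  d4:5  d5:2  d6:0 → peak 11
A103@5: d1:11  d2:8  d3:8  d4:3  d5:2  d6:2 → peak 11
Best is A103@2, peak 11.

11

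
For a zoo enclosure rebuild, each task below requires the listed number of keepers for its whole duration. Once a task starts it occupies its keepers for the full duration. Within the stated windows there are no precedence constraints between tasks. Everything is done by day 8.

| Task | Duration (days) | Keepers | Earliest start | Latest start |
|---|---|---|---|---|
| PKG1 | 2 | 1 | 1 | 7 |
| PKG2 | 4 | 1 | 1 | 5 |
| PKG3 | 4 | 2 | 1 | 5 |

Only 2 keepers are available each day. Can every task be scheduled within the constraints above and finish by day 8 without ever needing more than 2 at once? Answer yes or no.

Schedule PKG1@1, PKG2@1, PKG3@5: d1:2  d2:2  d3:1  d4:1  d5:2  d6:2  d7:2  d8:2 — peak 2 ≤ 2.

yes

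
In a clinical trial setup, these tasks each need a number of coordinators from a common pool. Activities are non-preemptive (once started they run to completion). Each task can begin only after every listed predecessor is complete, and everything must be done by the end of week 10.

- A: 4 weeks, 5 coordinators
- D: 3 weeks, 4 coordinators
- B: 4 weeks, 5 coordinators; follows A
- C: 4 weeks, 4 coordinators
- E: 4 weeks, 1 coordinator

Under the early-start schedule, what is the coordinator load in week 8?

5

At early start, week 8 has: B.
Demand: 5 = 5.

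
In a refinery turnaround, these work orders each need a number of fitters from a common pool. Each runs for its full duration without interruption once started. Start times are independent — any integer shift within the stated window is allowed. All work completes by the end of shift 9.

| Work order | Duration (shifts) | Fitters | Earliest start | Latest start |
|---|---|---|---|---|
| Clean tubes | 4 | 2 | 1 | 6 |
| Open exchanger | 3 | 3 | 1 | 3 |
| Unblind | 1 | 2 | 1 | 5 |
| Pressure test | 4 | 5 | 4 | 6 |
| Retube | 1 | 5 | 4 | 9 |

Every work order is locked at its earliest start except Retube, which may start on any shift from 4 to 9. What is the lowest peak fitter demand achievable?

7

Retube@4: s1:7  s2:5  s3:5  s4:12  s5:5  s6:5  s7:5  s8:0  s9:0 → peak 12
Retube@5: s1:7  s2:5  s3:5  s4:7  s5:10  s6:5  s7:5  s8:0  s9:0 → peak 10
Retube@6: s1:7  s2:5  s3:5  s4:7  s5:5  s6:10  s7:5  s8:0  s9:0 → peak 10
Retube@7: s1:7  s2:5  s3:5  s4:7  s5:5  s6:5  s7:10  s8:0  s9:0 → peak 10
Retube@8: s1:7  s2:5  s3:5  s4:7  s5:5  s6:5  s7:5  s8:5  s9:0 → peak 7
Retube@9: s1:7  s2:5  s3:5  s4:7  s5:5  s6:5  s7:5  s8:0  s9:5 → peak 7
Best is Retube@8, peak 7.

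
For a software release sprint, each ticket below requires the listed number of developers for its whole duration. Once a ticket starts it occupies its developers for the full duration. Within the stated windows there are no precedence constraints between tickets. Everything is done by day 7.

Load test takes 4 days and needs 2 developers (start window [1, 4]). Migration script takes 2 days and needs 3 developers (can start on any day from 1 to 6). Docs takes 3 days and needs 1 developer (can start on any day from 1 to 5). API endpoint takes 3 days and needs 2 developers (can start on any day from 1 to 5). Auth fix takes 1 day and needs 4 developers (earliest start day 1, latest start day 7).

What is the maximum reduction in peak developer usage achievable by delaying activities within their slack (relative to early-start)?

Early-start peak: d1:12  d2:8  d3:5  d4:2  d5:0  d6:0  d7:0 ⇒ 12.
Leveled (Load test@1, Migration script@5, Docs@4, API endpoint@1, Auth fix@7): d1:4  d2:4  d3:4  d4:3  d5:4  d6:4  d7:4 ⇒ 4.
Reduction 12 − 4 = 8.

8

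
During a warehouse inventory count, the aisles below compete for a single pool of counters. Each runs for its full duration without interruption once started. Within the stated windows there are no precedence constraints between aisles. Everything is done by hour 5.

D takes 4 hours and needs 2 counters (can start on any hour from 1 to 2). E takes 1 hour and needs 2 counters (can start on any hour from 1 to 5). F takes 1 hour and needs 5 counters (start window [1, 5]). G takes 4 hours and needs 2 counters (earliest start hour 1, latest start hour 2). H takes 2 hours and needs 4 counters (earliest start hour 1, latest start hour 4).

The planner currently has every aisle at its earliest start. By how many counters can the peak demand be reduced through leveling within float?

Early-start peak: h1:15  h2:8  h3:4  h4:4  h5:0 ⇒ 15.
Leveled (D@1, E@1, F@5, G@1, H@2): h1:6  h2:8  h3:8  h4:4  h5:5 ⇒ 8.
Reduction 15 − 8 = 7.

7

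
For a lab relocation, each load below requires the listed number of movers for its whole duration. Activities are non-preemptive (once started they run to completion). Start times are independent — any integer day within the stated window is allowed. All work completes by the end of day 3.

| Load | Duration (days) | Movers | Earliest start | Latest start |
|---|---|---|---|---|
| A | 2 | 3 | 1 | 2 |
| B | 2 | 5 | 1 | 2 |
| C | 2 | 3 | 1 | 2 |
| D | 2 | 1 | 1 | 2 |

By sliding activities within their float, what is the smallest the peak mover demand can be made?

12

Schedule A@1, B@1, C@1, D@1: d1:12  d2:12  d3:0 — peak 12.
No arrangement of the 16 feasible schedules does better.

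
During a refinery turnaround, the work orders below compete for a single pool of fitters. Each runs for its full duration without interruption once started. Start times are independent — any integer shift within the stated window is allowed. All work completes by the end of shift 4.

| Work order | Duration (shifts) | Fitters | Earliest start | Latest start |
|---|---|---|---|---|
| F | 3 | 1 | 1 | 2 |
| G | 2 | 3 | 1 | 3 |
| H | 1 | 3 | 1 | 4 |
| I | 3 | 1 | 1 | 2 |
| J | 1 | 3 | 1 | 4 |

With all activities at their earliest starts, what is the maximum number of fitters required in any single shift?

11

Early-start schedule: F@1, G@1, H@1, I@1, J@1.
Load per shift: shift 1: 11, shift 2: 5, shift 3: 2, shift 4: 0.
Peak is 11.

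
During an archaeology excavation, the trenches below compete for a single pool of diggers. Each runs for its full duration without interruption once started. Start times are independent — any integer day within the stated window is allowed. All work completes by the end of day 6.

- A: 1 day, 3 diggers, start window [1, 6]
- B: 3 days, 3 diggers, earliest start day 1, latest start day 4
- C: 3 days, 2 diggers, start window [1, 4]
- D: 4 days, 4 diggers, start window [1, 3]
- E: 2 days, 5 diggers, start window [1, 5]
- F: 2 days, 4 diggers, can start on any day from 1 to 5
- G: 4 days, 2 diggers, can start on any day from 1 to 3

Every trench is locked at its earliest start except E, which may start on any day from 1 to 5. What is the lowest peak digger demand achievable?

18

E@1: d1:23  d2:20  d3:11  d4:6  d5:0  d6:0 → peak 23
E@2: d1:18  d2:20  d3:16  d4:6  d5:0  d6:0 → peak 20
E@3: d1:18  d2:15  d3:16  d4:11  d5:0  d6:0 → peak 18
E@4: d1:18  d2:15  d3:11  d4:11  d5:5  d6:0 → peak 18
E@5: d1:18  d2:15  d3:11  d4:6  d5:5  d6:5 → peak 18
Best is E@3, peak 18.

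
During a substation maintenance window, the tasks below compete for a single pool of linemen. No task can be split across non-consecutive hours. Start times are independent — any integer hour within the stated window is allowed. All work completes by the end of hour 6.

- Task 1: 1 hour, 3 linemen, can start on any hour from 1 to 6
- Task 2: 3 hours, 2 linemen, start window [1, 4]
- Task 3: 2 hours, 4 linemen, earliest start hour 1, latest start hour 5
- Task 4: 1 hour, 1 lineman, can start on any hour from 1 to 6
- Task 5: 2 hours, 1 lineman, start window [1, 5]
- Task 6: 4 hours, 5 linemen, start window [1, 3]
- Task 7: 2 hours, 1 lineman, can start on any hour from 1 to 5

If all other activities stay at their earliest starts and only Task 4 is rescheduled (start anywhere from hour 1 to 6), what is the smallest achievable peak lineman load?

16

Task 4@1: h1:17  h2:13  h3:7  h4:5  h5:0  h6:0 → peak 17
Task 4@2: h1:16  h2:14  h3:7  h4:5  h5:0  h6:0 → peak 16
Task 4@3: h1:16  h2:13  h3:8  h4:5  h5:0  h6:0 → peak 16
Task 4@4: h1:16  h2:13  h3:7  h4:6  h5:0  h6:0 → peak 16
Task 4@5: h1:16  h2:13  h3:7  h4:5  h5:1  h6:0 → peak 16
Task 4@6: h1:16  h2:13  h3:7  h4:5  h5:0  h6:1 → peak 16
Best is Task 4@2, peak 16.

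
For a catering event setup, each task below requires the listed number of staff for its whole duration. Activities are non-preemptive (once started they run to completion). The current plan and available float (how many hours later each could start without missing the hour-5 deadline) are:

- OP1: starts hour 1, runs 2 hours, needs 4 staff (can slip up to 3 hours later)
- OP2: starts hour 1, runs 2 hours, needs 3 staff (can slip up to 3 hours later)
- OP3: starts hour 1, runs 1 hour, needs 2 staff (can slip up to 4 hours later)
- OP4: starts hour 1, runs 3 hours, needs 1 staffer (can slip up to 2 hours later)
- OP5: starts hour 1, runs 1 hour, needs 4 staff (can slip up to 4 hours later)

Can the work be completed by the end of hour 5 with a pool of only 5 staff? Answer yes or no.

yes

Schedule OP1@1, OP2@3, OP3@4, OP4@1, OP5@5: h1:5  h2:5  h3:4  h4:5  h5:4 — peak 5 ≤ 5.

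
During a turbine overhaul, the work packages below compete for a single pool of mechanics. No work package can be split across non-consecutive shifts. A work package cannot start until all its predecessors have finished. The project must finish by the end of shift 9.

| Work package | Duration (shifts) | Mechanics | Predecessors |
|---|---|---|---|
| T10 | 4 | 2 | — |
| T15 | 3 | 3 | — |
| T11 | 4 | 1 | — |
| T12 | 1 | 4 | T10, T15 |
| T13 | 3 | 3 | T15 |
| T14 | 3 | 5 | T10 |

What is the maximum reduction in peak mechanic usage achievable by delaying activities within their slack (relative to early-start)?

5

Early-start peak: s1:6  s2:6  s3:6  s4:6  s5:12  s6:8  s7:5  s8:0  s9:0 ⇒ 12.
Leveled (T10@1, T15@1, T11@1, T12@5, T13@4, T14@7): s1:6  s2:6  s3:6  s4:6  s5:7  s6:3  s7:5  s8:5  s9:5 ⇒ 7.
Reduction 12 − 7 = 5.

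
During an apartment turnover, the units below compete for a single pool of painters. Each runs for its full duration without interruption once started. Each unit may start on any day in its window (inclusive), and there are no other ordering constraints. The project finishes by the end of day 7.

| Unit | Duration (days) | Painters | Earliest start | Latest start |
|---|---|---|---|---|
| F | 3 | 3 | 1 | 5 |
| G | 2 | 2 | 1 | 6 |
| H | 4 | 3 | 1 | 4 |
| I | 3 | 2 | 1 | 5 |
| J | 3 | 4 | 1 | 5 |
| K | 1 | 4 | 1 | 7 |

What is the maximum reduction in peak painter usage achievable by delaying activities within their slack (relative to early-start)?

Early-start peak: d1:18  d2:14  d3:12  d4:3  d5:0  d6:0  d7:0 ⇒ 18.
Leveled (F@1, G@1, H@4, I@1, J@4, K@7): d1:7  d2:7  d3:5  d4:7  d5:7  d6:7  d7:7 ⇒ 7.
Reduction 18 − 7 = 11.

11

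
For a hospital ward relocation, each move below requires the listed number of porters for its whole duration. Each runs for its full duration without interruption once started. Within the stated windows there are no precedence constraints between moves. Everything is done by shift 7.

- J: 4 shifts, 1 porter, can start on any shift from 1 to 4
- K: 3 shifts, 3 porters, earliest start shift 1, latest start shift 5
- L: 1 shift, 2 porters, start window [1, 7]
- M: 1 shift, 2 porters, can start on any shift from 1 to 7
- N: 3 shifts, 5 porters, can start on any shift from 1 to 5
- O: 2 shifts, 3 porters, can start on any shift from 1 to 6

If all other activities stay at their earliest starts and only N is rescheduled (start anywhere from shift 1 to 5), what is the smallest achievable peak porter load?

N@1: s1:16  s2:12  s3:9  s4:1  s5:0  s6:0  s7:0 → peak 16
N@2: s1:11  s2:12  s3:9  s4:6  s5:0  s6:0  s7:0 → peak 12
N@3: s1:11  s2:7  s3:9  s4:6  s5:5  s6:0  s7:0 → peak 11
N@4: s1:11  s2:7  s3:4  s4:6  s5:5  s6:5  s7:0 → peak 11
N@5: s1:11  s2:7  s3:4  s4:1  s5:5  s6:5  s7:5 → peak 11
Best is N@3, peak 11.

11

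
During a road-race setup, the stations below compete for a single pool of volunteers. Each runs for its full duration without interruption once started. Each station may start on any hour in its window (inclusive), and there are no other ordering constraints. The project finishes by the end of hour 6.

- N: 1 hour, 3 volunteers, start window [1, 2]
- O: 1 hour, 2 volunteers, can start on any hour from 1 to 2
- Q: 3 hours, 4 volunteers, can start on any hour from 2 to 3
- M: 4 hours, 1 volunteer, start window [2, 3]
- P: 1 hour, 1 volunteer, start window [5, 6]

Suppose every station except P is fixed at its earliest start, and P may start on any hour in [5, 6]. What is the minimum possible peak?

5

P@5: h1:5  h2:5  h3:5  h4:5  h5:2  h6:0 → peak 5
P@6: h1:5  h2:5  h3:5  h4:5  h5:1  h6:1 → peak 5
Best is P@5, peak 5.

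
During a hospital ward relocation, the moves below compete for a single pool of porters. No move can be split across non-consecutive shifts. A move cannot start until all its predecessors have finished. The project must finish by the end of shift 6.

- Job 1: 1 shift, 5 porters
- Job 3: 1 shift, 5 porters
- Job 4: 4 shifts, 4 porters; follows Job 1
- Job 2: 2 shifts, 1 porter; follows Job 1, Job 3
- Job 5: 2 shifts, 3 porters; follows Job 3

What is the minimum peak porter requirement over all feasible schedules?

7

Early-start (Job 1@1, Job 3@1, Job 4@2, Job 2@2, Job 5@2) gives peak 10: s1:10  s2:8  s3:8  s4:4  s5:4  s6:0.
Shift Job 3→2, Job 4→3, Job 2→3, Job 5→5.
Schedule Job 1@1, Job 3@2, Job 4@3, Job 2@3, Job 5@5: s1:5  s2:5  s3:5  s4:5  s5:7  s6:7 — peak 7.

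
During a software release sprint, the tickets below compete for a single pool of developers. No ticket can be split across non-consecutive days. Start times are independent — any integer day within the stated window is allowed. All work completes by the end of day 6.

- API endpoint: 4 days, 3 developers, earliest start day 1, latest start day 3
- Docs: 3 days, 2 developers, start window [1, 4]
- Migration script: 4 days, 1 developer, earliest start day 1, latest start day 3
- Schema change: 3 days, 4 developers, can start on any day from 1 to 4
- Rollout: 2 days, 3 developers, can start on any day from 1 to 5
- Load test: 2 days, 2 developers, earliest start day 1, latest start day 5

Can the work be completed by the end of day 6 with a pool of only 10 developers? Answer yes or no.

yes

Schedule API endpoint@1, Docs@1, Migration script@1, Schema change@4, Rollout@5, Load test@1: d1:8  d2:8  d3:6  d4:8  d5:7  d6:7 — peak 8 ≤ 10.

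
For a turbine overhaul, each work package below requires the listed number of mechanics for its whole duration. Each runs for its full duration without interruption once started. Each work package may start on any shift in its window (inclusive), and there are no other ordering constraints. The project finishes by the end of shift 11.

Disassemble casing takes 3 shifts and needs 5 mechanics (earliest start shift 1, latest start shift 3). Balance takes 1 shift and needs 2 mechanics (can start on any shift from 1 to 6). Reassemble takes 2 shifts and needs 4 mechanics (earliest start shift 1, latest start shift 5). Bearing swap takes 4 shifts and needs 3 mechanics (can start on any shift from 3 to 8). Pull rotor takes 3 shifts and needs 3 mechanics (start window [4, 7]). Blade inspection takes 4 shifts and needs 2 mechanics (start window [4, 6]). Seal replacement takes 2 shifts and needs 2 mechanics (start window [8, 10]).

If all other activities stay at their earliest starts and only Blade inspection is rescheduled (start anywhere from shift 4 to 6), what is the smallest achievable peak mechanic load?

Blade inspection@4: s1:11  s2:9  s3:8  s4:8  s5:8  s6:8  s7:2  s8:2  s9:2  s10:0  s11:0 → peak 11
Blade inspection@5: s1:11  s2:9  s3:8  s4:6  s5:8  s6:8  s7:2  s8:4  s9:2  s10:0  s11:0 → peak 11
Blade inspection@6: s1:11  s2:9  s3:8  s4:6  s5:6  s6:8  s7:2  s8:4  s9:4  s10:0  s11:0 → peak 11
Best is Blade inspection@4, peak 11.

11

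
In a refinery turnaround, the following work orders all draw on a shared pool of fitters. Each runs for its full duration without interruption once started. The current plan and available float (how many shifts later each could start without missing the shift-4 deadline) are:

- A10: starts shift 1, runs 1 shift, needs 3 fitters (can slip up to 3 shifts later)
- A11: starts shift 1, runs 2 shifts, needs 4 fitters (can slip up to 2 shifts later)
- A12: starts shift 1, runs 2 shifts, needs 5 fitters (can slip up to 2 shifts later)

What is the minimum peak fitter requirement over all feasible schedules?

Early-start (A10@1, A11@1, A12@1) gives peak 12: s1:12  s2:9  s3:0  s4:0.
Shift A12→3.
Schedule A10@1, A11@1, A12@3: s1:7  s2:4  s3:5  s4:5 — peak 7.

7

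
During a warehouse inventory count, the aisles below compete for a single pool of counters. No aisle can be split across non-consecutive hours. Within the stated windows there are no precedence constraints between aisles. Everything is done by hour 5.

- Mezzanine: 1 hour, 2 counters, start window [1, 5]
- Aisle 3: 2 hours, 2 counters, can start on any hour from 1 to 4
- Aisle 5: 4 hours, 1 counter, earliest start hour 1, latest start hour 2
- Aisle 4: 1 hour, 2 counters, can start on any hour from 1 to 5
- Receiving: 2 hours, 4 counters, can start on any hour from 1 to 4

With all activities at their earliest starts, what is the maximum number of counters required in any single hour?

Early-start schedule: Mezzanine@1, Aisle 3@1, Aisle 5@1, Aisle 4@1, Receiving@1.
Load per hour: hour 1: 11, hour 2: 7, hour 3: 1, hour 4: 1, hour 5: 0.
Peak is 11.

11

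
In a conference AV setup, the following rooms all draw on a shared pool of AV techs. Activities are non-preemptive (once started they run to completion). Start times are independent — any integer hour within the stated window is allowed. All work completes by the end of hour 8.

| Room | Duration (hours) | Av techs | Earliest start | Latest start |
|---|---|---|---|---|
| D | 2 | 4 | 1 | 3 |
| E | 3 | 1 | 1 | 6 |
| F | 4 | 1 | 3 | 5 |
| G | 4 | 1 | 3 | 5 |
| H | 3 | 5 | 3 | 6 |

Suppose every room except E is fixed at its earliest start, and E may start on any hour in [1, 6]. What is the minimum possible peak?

7

E@1: h1:5  h2:5  h3:8  h4:7  h5:7  h6:2  h7:0  h8:0 → peak 8
E@2: h1:4  h2:5  h3:8  h4:8  h5:7  h6:2  h7:0  h8:0 → peak 8
E@3: h1:4  h2:4  h3:8  h4:8  h5:8  h6:2  h7:0  h8:0 → peak 8
E@4: h1:4  h2:4  h3:7  h4:8  h5:8  h6:3  h7:0  h8:0 → peak 8
E@5: h1:4  h2:4  h3:7  h4:7  h5:8  h6:3  h7:1  h8:0 → peak 8
E@6: h1:4  h2:4  h3:7  h4:7  h5:7  h6:3  h7:1  h8:1 → peak 7
Best is E@6, peak 7.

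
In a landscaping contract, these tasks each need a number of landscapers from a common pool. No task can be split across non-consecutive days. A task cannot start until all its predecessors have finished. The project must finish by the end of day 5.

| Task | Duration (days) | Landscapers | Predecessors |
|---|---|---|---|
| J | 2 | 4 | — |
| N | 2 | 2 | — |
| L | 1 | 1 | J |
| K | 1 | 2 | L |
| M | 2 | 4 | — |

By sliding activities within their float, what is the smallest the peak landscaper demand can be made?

6

Early-start (J@1, N@1, L@3, K@4, M@1) gives peak 10: d1:10  d2:10  d3:1  d4:2  d5:0.
Shift M→3.
Schedule J@1, N@1, L@3, K@4, M@3: d1:6  d2:6  d3:5  d4:6  d5:0 — peak 6.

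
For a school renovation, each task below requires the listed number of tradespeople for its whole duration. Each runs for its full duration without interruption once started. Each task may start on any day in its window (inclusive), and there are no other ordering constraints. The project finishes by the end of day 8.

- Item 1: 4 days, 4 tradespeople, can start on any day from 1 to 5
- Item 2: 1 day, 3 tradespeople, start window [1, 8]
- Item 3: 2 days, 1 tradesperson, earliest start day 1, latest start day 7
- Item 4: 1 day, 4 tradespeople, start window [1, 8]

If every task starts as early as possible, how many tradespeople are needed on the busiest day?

12

Early-start schedule: Item 1@1, Item 2@1, Item 3@1, Item 4@1.
Load per day: day 1: 12, day 2: 5, day 3: 4, day 4: 4, day 5: 0, day 6: 0, day 7: 0, day 8: 0.
Peak is 12.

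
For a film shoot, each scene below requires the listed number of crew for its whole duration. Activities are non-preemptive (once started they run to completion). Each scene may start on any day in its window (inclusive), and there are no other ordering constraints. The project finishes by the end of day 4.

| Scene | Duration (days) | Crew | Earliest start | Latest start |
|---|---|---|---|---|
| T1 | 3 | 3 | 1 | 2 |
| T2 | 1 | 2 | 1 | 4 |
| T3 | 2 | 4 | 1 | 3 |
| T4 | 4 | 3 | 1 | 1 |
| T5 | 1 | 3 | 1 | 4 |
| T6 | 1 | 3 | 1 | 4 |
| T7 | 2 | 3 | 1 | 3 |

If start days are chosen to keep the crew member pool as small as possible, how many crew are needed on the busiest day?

Early-start (T1@1, T2@1, T3@1, T4@1, T5@1, T6@1, T7@1) gives peak 21: d1:21  d2:13  d3:6  d4:3.
Shift T5→3, T6→4, T7→3.
Schedule T1@1, T2@1, T3@1, T4@1, T5@3, T6@4, T7@3: d1:12  d2:10  d3:12  d4:9 — peak 12.

12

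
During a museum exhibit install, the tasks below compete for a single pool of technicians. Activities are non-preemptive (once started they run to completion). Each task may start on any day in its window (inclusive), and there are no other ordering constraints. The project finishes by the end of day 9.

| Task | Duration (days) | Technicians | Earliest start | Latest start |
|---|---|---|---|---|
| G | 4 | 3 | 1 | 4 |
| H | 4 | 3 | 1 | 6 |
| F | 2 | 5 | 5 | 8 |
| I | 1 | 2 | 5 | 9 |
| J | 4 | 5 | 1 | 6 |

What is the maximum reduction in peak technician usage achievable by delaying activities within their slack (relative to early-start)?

3

Early-start peak: d1:11  d2:11  d3:11  d4:11  d5:7  d6:5  d7:0  d8:0  d9:0 ⇒ 11.
Leveled (G@1, H@5, F@5, I@7, J@1): d1:8  d2:8  d3:8  d4:8  d5:8  d6:8  d7:5  d8:3  d9:0 ⇒ 8.
Reduction 11 − 8 = 3.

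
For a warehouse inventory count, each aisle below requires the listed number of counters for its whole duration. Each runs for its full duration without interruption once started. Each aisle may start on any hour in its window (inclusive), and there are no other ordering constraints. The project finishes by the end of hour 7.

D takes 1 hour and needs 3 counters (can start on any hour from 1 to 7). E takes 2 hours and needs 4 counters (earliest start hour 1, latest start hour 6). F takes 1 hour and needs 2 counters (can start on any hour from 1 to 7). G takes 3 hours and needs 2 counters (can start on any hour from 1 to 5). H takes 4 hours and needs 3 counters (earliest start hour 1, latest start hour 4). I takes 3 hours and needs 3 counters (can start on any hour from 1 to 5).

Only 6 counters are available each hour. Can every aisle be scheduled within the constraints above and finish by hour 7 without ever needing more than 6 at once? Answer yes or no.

yes

Schedule D@1, E@2, F@1, G@2, H@4, I@5: h1:5  h2:6  h3:6  h4:5  h5:6  h6:6  h7:6 — peak 6 ≤ 6.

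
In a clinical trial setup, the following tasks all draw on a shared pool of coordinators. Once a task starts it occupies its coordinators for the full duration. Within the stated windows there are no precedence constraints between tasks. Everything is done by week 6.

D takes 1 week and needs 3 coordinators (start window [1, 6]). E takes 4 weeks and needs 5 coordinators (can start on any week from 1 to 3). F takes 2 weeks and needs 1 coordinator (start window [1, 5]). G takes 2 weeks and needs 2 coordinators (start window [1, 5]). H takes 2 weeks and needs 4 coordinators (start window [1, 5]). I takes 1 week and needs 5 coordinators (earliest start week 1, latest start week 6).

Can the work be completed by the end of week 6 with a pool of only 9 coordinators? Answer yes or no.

yes

Schedule D@1, E@1, F@1, G@2, H@4, I@5: w1:9  w2:8  w3:7  w4:9  w5:9  w6:0 — peak 9 ≤ 9.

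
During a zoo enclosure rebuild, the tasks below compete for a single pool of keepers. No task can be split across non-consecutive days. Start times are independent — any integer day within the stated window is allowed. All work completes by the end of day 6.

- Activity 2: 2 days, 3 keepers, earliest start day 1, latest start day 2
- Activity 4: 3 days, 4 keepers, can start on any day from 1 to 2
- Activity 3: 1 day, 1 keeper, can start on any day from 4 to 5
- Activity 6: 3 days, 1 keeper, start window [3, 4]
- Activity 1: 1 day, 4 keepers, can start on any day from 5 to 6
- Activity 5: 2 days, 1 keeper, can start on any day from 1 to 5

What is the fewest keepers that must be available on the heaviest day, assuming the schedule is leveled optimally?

7

Early-start (Activity 2@1, Activity 4@1, Activity 3@4, Activity 6@3, Activity 1@5, Activity 5@1) gives peak 8: d1:8  d2:8  d3:5  d4:2  d5:5  d6:0.
Shift Activity 5→3.
Schedule Activity 2@1, Activity 4@1, Activity 3@4, Activity 6@3, Activity 1@5, Activity 5@3: d1:7  d2:7  d3:6  d4:3  d5:5  d6:0 — peak 7.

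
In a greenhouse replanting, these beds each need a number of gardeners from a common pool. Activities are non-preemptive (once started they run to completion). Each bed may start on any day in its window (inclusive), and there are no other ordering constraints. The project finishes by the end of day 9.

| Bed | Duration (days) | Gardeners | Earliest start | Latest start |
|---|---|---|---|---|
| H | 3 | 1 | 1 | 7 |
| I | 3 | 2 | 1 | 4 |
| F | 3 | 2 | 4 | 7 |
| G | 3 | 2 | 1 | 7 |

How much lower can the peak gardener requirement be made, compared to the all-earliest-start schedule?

2

Early-start peak: d1:5  d2:5  d3:5  d4:2  d5:2  d6:2  d7:0  d8:0  d9:0 ⇒ 5.
Leveled (H@1, I@1, F@4, G@7): d1:3  d2:3  d3:3  d4:2  d5:2  d6:2  d7:2  d8:2  d9:2 ⇒ 3.
Reduction 5 − 3 = 2.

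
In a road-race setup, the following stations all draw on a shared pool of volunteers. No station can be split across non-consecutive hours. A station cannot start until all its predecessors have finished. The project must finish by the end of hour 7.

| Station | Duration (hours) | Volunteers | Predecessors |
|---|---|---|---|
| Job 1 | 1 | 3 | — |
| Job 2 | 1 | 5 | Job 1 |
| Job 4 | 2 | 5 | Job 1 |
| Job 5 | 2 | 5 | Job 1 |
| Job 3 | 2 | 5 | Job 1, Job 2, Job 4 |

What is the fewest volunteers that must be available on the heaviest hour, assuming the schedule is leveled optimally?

Early-start (Job 1@1, Job 2@2, Job 4@2, Job 5@2, Job 3@4) gives peak 15: h1:3  h2:15  h3:10  h4:5  h5:5  h6:0  h7:0.
Shift Job 5→3.
Schedule Job 1@1, Job 2@2, Job 4@2, Job 5@3, Job 3@4: h1:3  h2:10  h3:10  h4:10  h5:5  h6:0  h7:0 — peak 10.

10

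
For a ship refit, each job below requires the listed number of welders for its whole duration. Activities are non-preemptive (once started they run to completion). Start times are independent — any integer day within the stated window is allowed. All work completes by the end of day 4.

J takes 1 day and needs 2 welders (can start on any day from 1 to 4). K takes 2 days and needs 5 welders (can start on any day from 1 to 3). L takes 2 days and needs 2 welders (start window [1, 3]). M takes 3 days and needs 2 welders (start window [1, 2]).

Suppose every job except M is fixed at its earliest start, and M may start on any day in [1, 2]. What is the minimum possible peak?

9

M@1: d1:11  d2:9  d3:2  d4:0 → peak 11
M@2: d1:9  d2:9  d3:2  d4:2 → peak 9
Best is M@2, peak 9.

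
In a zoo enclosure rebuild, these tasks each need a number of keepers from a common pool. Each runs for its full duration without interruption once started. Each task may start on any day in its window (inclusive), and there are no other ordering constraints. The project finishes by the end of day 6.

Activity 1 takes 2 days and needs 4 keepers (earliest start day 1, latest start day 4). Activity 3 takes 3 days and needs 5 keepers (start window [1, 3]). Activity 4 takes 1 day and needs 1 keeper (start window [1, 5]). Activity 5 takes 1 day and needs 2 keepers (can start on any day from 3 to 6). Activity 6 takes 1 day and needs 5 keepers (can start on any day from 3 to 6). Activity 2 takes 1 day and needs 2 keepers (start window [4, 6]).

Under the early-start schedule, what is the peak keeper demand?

Early-start schedule: Activity 1@1, Activity 3@1, Activity 4@1, Activity 5@3, Activity 6@3, Activity 2@4.
Load per day: day 1: 10, day 2: 9, day 3: 12, day 4: 2, day 5: 0, day 6: 0.
Peak is 12.

12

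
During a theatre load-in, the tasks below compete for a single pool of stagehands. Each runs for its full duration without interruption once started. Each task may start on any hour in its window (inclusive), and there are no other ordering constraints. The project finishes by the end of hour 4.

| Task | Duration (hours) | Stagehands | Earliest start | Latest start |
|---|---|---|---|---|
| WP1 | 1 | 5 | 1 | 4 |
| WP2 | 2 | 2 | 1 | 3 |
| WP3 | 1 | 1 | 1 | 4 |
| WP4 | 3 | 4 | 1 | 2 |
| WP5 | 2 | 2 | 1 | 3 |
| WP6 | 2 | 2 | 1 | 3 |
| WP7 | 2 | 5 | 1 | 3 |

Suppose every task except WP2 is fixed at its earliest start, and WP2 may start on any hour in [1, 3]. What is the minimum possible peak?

19

WP2@1: h1:21  h2:15  h3:4  h4:0 → peak 21
WP2@2: h1:19  h2:15  h3:6  h4:0 → peak 19
WP2@3: h1:19  h2:13  h3:6  h4:2 → peak 19
Best is WP2@2, peak 19.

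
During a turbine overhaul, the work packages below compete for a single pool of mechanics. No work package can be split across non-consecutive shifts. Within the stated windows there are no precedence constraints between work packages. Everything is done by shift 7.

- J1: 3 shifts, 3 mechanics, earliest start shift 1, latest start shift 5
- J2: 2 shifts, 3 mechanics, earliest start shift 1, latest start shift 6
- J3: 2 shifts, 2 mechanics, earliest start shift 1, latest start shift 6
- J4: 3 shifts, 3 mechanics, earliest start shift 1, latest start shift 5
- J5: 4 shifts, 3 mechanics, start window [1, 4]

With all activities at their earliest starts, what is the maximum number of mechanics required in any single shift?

Early-start schedule: J1@1, J2@1, J3@1, J4@1, J5@1.
Load per shift: shift 1: 14, shift 2: 14, shift 3: 9, shift 4: 3, shift 5: 0, shift 6: 0, shift 7: 0.
Peak is 14.

14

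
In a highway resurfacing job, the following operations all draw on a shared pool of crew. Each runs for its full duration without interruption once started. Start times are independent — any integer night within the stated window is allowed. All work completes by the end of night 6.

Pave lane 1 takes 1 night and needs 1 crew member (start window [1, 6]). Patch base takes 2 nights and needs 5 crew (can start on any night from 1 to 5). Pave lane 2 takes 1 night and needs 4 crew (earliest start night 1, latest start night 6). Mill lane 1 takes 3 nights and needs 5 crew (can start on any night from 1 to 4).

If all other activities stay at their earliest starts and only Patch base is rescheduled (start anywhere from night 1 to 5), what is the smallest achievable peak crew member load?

Patch base@1: n1:15  n2:10  n3:5  n4:0  n5:0  n6:0 → peak 15
Patch base@2: n1:10  n2:10  n3:10  n4:0  n5:0  n6:0 → peak 10
Patch base@3: n1:10  n2:5  n3:10  n4:5  n5:0  n6:0 → peak 10
Patch base@4: n1:10  n2:5  n3:5  n4:5  n5:5  n6:0 → peak 10
Patch base@5: n1:10  n2:5  n3:5  n4:0  n5:5  n6:5 → peak 10
Best is Patch base@2, peak 10.

10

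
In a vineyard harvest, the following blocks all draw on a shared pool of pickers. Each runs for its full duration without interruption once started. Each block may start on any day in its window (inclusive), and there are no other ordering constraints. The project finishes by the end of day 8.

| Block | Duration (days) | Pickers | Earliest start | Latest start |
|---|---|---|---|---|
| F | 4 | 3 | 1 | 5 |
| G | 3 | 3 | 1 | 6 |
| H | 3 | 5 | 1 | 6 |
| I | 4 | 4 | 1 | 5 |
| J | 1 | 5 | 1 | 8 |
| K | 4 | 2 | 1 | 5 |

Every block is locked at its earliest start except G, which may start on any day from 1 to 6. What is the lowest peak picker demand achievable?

19

G@1: d1:22  d2:17  d3:17  d4:9  d5:0  d6:0  d7:0  d8:0 → peak 22
G@2: d1:19  d2:17  d3:17  d4:12  d5:0  d6:0  d7:0  d8:0 → peak 19
G@3: d1:19  d2:14  d3:17  d4:12  d5:3  d6:0  d7:0  d8:0 → peak 19
G@4: d1:19  d2:14  d3:14  d4:12  d5:3  d6:3  d7:0  d8:0 → peak 19
G@5: d1:19  d2:14  d3:14  d4:9  d5:3  d6:3  d7:3  d8:0 → peak 19
G@6: d1:19  d2:14  d3:14  d4:9  d5:0  d6:3  d7:3  d8:3 → peak 19
Best is G@2, peak 19.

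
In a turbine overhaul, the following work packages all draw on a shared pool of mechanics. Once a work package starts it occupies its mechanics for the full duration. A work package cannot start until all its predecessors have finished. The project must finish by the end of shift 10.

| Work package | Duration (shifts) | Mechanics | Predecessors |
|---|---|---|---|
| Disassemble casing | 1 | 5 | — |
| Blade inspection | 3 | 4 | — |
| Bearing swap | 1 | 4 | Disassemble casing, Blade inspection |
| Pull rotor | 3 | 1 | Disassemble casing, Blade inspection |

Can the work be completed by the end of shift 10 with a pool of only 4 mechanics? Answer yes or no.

no

The minimum achievable peak is 5; 4 < 5, so no feasible schedule stays within the cap.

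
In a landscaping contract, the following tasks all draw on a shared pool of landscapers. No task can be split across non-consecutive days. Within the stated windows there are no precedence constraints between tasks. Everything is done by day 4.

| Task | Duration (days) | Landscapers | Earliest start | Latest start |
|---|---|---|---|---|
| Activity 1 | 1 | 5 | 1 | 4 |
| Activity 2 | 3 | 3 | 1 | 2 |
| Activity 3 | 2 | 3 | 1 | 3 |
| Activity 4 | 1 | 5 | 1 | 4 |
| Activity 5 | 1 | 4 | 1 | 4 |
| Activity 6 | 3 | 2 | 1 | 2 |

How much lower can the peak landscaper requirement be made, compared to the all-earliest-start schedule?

12

Early-start peak: d1:22  d2:8  d3:5  d4:0 ⇒ 22.
Leveled (Activity 1@1, Activity 2@1, Activity 3@2, Activity 4@4, Activity 5@4, Activity 6@1): d1:10  d2:8  d3:8  d4:9 ⇒ 10.
Reduction 22 − 10 = 12.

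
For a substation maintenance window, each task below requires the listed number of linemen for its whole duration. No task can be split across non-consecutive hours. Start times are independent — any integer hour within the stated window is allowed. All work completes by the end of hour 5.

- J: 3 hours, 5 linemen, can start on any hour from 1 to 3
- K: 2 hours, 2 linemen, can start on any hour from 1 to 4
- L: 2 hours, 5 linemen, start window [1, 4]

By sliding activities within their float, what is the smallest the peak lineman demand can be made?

7

Early-start (J@1, K@1, L@1) gives peak 12: h1:12  h2:12  h3:5  h4:0  h5:0.
Shift L→4.
Schedule J@1, K@1, L@4: h1:7  h2:7  h3:5  h4:5  h5:5 — peak 7.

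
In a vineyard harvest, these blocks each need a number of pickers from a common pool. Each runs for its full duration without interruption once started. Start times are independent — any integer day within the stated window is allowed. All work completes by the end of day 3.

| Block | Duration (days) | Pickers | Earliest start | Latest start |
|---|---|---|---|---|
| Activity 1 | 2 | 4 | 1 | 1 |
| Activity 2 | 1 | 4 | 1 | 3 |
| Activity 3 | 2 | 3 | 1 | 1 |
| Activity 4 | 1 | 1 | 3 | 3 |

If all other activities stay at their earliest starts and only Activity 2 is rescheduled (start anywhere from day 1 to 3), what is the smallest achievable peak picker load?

Activity 2@1: d1:11  d2:7  d3:1 → peak 11
Activity 2@2: d1:7  d2:11  d3:1 → peak 11
Activity 2@3: d1:7  d2:7  d3:5 → peak 7
Best is Activity 2@3, peak 7.

7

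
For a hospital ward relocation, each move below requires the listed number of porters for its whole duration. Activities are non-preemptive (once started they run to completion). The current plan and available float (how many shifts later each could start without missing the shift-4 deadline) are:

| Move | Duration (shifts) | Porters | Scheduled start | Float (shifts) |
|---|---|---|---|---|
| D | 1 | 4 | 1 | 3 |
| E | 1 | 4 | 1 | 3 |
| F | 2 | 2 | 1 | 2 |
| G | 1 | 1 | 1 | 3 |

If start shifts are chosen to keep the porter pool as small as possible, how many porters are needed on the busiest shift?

Early-start (D@1, E@1, F@1, G@1) gives peak 11: s1:11  s2:2  s3:0  s4:0.
Shift E→2, F→3, G→3.
Schedule D@1, E@2, F@3, G@3: s1:4  s2:4  s3:3  s4:2 — peak 4.
Total porter-shifts = 13 over 4 shifts ⇒ peak ≥ ⌈13/4⌉ = 4, so 4 is optimal.

4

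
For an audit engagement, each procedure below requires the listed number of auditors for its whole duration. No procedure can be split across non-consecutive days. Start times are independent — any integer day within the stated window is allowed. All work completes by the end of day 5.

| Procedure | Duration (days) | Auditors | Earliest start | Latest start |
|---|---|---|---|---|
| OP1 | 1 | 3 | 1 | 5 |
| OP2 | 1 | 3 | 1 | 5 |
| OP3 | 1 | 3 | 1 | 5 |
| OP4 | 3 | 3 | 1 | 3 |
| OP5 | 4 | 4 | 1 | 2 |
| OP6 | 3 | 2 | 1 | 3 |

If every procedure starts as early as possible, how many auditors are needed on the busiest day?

Early-start schedule: OP1@1, OP2@1, OP3@1, OP4@1, OP5@1, OP6@1.
Load per day: day 1: 18, day 2: 9, day 3: 9, day 4: 4, day 5: 0.
Peak is 18.

18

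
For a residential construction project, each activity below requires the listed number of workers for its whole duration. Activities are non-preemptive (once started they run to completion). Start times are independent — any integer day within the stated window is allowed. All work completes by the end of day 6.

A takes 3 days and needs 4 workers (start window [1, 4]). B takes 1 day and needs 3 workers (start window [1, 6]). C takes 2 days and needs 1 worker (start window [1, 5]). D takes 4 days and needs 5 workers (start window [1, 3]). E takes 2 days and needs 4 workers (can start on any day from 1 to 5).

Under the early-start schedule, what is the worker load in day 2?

14

At early start, day 2 has: A, C, D, E.
Demand: 4 + 1 + 5 + 4 = 14.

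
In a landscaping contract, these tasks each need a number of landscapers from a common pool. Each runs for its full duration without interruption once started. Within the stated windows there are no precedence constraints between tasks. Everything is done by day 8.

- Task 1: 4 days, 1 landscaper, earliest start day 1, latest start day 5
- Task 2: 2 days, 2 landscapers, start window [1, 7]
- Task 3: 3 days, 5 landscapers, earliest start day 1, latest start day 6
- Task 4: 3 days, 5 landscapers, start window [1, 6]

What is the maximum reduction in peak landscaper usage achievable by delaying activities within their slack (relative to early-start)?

7

Early-start peak: d1:13  d2:13  d3:11  d4:1  d5:0  d6:0  d7:0  d8:0 ⇒ 13.
Leveled (Task 1@1, Task 2@1, Task 3@3, Task 4@6): d1:3  d2:3  d3:6  d4:6  d5:5  d6:5  d7:5  d8:5 ⇒ 6.
Reduction 13 − 6 = 7.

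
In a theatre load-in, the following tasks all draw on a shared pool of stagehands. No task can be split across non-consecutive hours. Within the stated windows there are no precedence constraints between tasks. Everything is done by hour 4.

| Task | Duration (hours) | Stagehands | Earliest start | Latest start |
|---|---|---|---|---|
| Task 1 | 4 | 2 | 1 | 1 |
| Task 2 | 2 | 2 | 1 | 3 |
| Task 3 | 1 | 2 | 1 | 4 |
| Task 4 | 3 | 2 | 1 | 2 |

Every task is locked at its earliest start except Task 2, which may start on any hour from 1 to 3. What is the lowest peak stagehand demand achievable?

6

Task 2@1: h1:8  h2:6  h3:4  h4:2 → peak 8
Task 2@2: h1:6  h2:6  h3:6  h4:2 → peak 6
Task 2@3: h1:6  h2:4  h3:6  h4:4 → peak 6
Best is Task 2@2, peak 6.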